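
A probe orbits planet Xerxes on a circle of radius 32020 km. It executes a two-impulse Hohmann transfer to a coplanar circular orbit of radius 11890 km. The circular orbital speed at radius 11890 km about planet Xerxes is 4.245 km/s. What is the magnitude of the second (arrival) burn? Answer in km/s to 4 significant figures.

Δv₂ = 0.8815 km/s

From the circular-orbit relation v² = μ/r at r = 11890 km: μ = v²r = (4.245)² × 11890 = 2.14258×10^5 km³/s².
Semi-major axis of the transfer orbit: a_t = (32020 + 11890)/2 = 21955 km.
On the circular orbit at r = 11890 km, v_c = √(μ/r) = 4.2450 km/s.
Vis-viva on the transfer ellipse at r = 11890 km gives v_t = √[μ(2/r − 1/a_t)] = 5.1265 km/s.
Δv₂ = |v_t − v_c| = |5.1265 − 4.2450| = 0.8815 km/s.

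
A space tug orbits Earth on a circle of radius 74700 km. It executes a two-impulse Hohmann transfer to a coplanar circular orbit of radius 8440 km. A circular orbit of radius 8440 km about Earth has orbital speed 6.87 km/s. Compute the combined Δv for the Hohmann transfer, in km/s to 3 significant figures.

From the circular-orbit relation v² = μ/r at r = 8440 km: μ = v²r = (6.87)² × 8440 = 3.98342×10^5 km³/s².
The Hohmann ellipse has a_t = (r₁ + r₂)/2 = 41570 km.
At r₁ the circular-orbit speed is v₁ = √(μ/r₁) = 2.3092 km/s.
Transfer-orbit speed at r₁ (vis-viva): v_a = √[μ(2/r₁ − 1/a_t)] = 1.0405 km/s.
First burn Δv₁ = |v_a − v₁| = 1.269 km/s.
Circular speed at r₂: v₂ = √(μ/r₂) = 6.870 km/s.
Transfer-orbit speed at r₂: v_p = √[μ(2/r₂ − 1/a_t)] = 9.209 km/s.
Second burn Δv₂ = |v₂ − v_p| = 2.339 km/s.
Total Δv = Δv₁ + Δv₂ = 3.608 km/s.

Δv = 3.61 km/s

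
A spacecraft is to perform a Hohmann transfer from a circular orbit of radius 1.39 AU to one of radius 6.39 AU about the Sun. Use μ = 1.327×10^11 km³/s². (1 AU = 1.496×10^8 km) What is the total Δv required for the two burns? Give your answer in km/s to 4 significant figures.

Δv = 11.85 km/s

In km: r₁ = 1.39 × 1.496×10^8 = 2.07944×10^8 km; r₂ = 6.39 × 1.496×10^8 = 9.55944×10^8 km.
Semi-major axis of the transfer orbit: a_t = (2.07944×10^8 + 9.55944×10^8)/2 = 5.81944×10^8 km.
At r₁ the circular-orbit speed is v₁ = √(μ/r₁) = 25.262 km/s.
Transfer-orbit speed at r₁ (vis-viva equation): v_p = √[μ(2/r₁ − 1/a_t)] = 32.377 km/s.
First burn Δv₁ = |v_p − v₁| = 7.115 km/s.
At r₂, v₂ = √(μ/r₂) = 11.782 km/s.
Transfer-orbit speed at r₂: v_a = √[μ(2/r₂ − 1/a_t)] = 7.0429 km/s.
Second burn Δv₂ = |v₂ − v_a| = 4.739 km/s.
Δv = Δv₁ + Δv₂ = 7.115 + 4.739 = 11.85 km/s.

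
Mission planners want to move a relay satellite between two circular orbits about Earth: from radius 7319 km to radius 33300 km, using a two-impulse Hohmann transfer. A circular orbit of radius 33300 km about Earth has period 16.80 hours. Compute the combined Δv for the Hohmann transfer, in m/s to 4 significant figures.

From Kepler's third law T² = 4π²r³/μ at r = 33300 km, T = 16.80 hours = 16.80 × 3600 s = 60480 s: μ = 4π²r³/T² = 3.98537×10^5 km³/s².
Semi-major axis of the transfer orbit: a_t = (7319 + 33300)/2 = 20309.5 km.
At r₁ the circular-orbit speed is v₁ = √(μ/r₁) = 7.3792 km/s.
Transfer-orbit speed at r₁ (v² = μ(2/r − 1/a)): v_p = √[μ(2/r₁ − 1/a_t)] = 9.4489 km/s.
First burn Δv₁ = |v_p − v₁| = 2.0697 km/s.
Circular speed at r₂: v₂ = √(μ/r₂) = 3.4595 km/s.
Transfer-orbit speed at r₂: v_a = √[μ(2/r₂ − 1/a_t)] = 2.0768 km/s.
Second burn Δv₂ = |v₂ − v_a| = 1.3827 km/s.
Δv = Δv₁ + Δv₂ = 2.0697 + 1.3827 = 3.452 km/s.

Δv = 3452 m/s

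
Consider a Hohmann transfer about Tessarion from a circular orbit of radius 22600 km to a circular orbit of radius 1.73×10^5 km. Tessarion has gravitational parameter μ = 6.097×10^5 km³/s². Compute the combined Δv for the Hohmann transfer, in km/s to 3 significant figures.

Δv = 2.69 km/s

Semi-major axis of the transfer orbit: a_t = (22600 + 1.730×10^5)/2 = 97800 km.
Circular speed at r₁: v₁ = √(μ/r₁) = √(6.097×10^5/22600) = 5.194 km/s.
On the transfer ellipse at r₁, vis-viva equation gives v_p = √[μ(2/r₁ − 1/a_t)] = 6.908 km/s.
First burn Δv₁ = |v_p − v₁| = 1.714 km/s.
At r₂, v₂ = √(μ/r₂) = 1.8773 km/s.
Transfer-orbit speed at r₂: v_a = √[μ(2/r₂ − 1/a_t)] = 0.90244 km/s.
Second burn Δv₂ = |v₂ − v_a| = 0.9749 km/s.
Δv = Δv₁ + Δv₂ = 1.714 + 0.9749 = 2.689 km/s.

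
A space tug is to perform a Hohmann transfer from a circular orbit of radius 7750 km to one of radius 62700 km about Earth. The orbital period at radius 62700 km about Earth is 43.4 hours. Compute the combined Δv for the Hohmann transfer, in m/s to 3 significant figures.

From Kepler's third law T² = 4π²r³/μ at r = 62700 km, T = 43.4 hours = 43.4 × 3600 s = 1.5624×10^5 s: μ = 4π²r³/T² = 3.98637×10^5 km³/s².
The Hohmann ellipse has a_t = (r₁ + r₂)/2 = 35225 km.
Circular speed at r₁: v₁ = √(μ/r₁) = √(3.98637×10^5/7750) = 7.1720 km/s.
On the transfer ellipse at r₁, v² = μ(2/r − 1/a) gives v_p = √[μ(2/r₁ − 1/a_t)] = 9.5686 km/s.
First burn Δv₁ = |v_p − v₁| = 2.3966 km/s.
Circular speed at r₂: v₂ = √(μ/r₂) = 2.5215 km/s.
Transfer-orbit speed at r₂: v_a = √[μ(2/r₂ − 1/a_t)] = 1.1827 km/s.
Second burn Δv₂ = |v₂ − v_a| = 1.3388 km/s.
Total Δv = Δv₁ + Δv₂ = 3.735 km/s.

Δv = 3740 m/s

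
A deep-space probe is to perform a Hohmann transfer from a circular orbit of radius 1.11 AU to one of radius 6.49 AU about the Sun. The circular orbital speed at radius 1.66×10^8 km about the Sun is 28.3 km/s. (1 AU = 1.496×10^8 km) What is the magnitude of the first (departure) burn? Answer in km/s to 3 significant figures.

Δv₁ = 8.68 km/s

From the circular-orbit relation v² = μ/r at r = 1.66×10^8 km: μ = v²r = (28.3)² × 1.66×10^8 = 1.32948×10^11 km³/s².
In km: r₁ = 1.11 × 1.496×10^8 = 1.66056×10^8 km; r₂ = 6.49 × 1.496×10^8 = 9.70904×10^8 km.
Transfer-ellipse semi-major axis a_t = (r₁ + r₂)/2 = (1.66056×10^8 + 9.70904×10^8)/2 = 5.6848×10^8 km.
Circular speed at r = 1.66056×10^8 km: v_c = √(μ/r) = 28.295 km/s.
Transfer-orbit speed at the same r (vis-viva, a = a_t): v_t = √[μ(2/r − 1/a_t)] = 36.978 km/s.
Δv₁ = |v_t − v_c| = |36.978 − 28.295| = 8.683 km/s.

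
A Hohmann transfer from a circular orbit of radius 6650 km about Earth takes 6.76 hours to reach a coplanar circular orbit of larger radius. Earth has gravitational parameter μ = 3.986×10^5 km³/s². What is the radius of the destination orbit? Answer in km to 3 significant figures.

Transfer time t = 6.76 hours = 24336 s, and t = π√(a_t³/μ).
So a_t = (μ t²/π²)^(1/3) = (3.986×10^5 × (24336)² / π²)^(1/3) = 28812 km.
Since a_t = (r₁ + r₂)/2, r₂ = 2a_t − r₁ = 2×28812 − 6650 = 50974 km.

r₂ = 51000 km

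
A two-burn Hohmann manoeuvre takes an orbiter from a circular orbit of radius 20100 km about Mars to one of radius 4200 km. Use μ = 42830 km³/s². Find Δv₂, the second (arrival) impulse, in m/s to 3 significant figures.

Δv₂ = 914 m/s

Transfer-ellipse semi-major axis a_t = (r₁ + r₂)/2 = (20100 + 4200)/2 = 12150 km.
Circular speed at r = 4200 km: v_c = √(μ/r) = 3.193 km/s.
Transfer-orbit speed at the same r (vis-viva, a = a_t): v_t = √[μ(2/r − 1/a_t)] = 4.107 km/s.
Δv₂ = |v_t − v_c| = |4.107 − 3.193| = 0.9140 km/s.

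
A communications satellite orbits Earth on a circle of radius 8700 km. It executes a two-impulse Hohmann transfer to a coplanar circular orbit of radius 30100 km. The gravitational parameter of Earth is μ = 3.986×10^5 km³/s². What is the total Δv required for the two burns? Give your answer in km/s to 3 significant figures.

Semi-major axis of the transfer orbit: a_t = (8700 + 30100)/2 = 19400 km.
Circular speed at r₁: v₁ = √(μ/r₁) = √(3.986×10^5/8700) = 6.76876 km/s.
Transfer-orbit speed at r₁ (vis-viva): v_p = √[μ(2/r₁ − 1/a_t)] = 8.43124 km/s.
First burn Δv₁ = |v_p − v₁| = 1.6625 km/s.
Circular speed at r₂: v₂ = √(μ/r₂) = 3.6390 km/s.
Transfer-orbit speed at r₂: v_a = √[μ(2/r₂ − 1/a_t)] = 2.4369 km/s.
Second burn Δv₂ = |v₂ − v_a| = 1.2021 km/s.
Total Δv = Δv₁ + Δv₂ = 2.865 km/s.

Δv = 2.86 km/s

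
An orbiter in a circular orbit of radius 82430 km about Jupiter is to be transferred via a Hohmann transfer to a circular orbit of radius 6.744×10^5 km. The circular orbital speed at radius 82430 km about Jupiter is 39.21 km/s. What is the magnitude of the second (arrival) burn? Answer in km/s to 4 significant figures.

From the circular-orbit relation v² = μ/r at r = 82430 km: μ = v²r = (39.21)² × 82430 = 1.26730×10^8 km³/s².
Semi-major axis of the transfer orbit: a_t = (82430 + 6.744×10^5)/2 = 3.78415×10^5 km.
Circular speed at r = 6.744×10^5 km: v_c = √(μ/r) = 13.708 km/s.
Vis-viva on the transfer ellipse at r = 6.744×10^5 km gives v_t = √[μ(2/r − 1/a_t)] = 6.3979 km/s.
Δv₂ = |v_t − v_c| = |6.3979 − 13.708| = 7.310 km/s.

Δv₂ = 7.310 km/s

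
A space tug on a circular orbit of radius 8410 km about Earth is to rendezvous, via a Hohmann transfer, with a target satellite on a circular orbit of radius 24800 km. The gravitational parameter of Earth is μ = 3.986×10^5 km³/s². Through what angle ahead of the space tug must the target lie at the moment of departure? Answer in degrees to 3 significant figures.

φ = 81.4°

The Hohmann ellipse has a_t = (r₁ + r₂)/2 = 16605 km.
Transfer time t = π√(a_t³/μ) = 10647 s.
Target angular speed ω₂ = √(μ/r₂³) = 1.6166×10^-4 rad/s.
Angle swept by the target during transfer: ω₂·t = 1.7212 rad = 98.62°.
The space tug traverses 180° on the transfer ellipse, so the target must lead by 180° − 98.62° = 81.4°.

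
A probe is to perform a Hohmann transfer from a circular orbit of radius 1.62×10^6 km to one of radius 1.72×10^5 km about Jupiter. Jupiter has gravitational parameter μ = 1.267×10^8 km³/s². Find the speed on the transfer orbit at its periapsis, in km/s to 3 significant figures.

v = 36.5 km/s

Transfer-ellipse semi-major axis a_t = (r₁ + r₂)/2 = (1.620×10^6 + 1.720×10^5)/2 = 8.960×10^5 km.
At periapsis, r = 1.720×10^5 km.
From the vis-viva equation, v = √[μ(2/r − 1/a_t)] = 36.49 km/s.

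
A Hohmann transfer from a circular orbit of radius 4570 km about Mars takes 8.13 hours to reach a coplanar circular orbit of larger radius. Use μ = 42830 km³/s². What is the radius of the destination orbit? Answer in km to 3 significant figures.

Transfer time t = 8.13 hours = 29268 s, and t = π√(a_t³/μ).
So a_t = (μ t²/π²)^(1/3) = (42830 × (29268)² / π²)^(1/3) = 15491 km.
Since a_t = (r₁ + r₂)/2, r₂ = 2a_t − r₁ = 2×15491 − 4570 = 26412 km.

r₂ = 26400 km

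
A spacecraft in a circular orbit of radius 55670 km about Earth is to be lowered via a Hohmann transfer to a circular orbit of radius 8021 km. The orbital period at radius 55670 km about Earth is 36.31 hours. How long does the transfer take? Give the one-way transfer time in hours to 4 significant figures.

t = 7.855 hours

From Kepler's third law T² = 4π²r³/μ at r = 55670 km, T = 36.31 hours = 36.31 × 3600 s = 1.30716×10^5 s: μ = 4π²r³/T² = 3.98626×10^5 km³/s².
The Hohmann ellipse has a_t = (r₁ + r₂)/2 = 31845.5 km.
Half the transfer-orbit period gives t = π√(a_t³/μ) = 28277 s.
Converting: 28277 s ÷ 3600 s/hour = 7.855 hours.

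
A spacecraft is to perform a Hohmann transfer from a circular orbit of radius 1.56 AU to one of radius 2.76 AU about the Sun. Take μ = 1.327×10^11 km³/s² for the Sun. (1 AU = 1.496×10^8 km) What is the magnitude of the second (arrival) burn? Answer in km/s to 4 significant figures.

In km: r₁ = 1.56 × 1.496×10^8 = 2.33376×10^8 km; r₂ = 2.76 × 1.496×10^8 = 4.12896×10^8 km.
Semi-major axis of the transfer orbit: a_t = (2.33376×10^8 + 4.12896×10^8)/2 = 3.23136×10^8 km.
On the circular orbit at r = 4.12896×10^8 km, v_c = √(μ/r) = 17.927 km/s.
Transfer-orbit speed at the same r (vis-viva, a = a_t): v_t = √[μ(2/r − 1/a_t)] = 15.235 km/s.
Δv₂ = |v_t − v_c| = |15.235 − 17.927| = 2.692 km/s.

Δv₂ = 2.692 km/s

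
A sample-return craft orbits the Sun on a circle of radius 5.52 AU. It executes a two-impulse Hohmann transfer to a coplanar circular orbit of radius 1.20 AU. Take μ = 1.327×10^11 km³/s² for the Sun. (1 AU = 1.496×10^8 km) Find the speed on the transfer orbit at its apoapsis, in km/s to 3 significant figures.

v = 7.58 km/s

In km: r₁ = 5.52 × 1.496×10^8 = 8.25792×10^8 km; r₂ = 1.20 × 1.496×10^8 = 1.7952×10^8 km.
The Hohmann ellipse has a_t = (r₁ + r₂)/2 = 5.02656×10^8 km.
The apoapsis of the transfer ellipse is at r = 8.25792×10^8 km.
Vis-viva: v = √[μ(2/r − 1/a_t)] = √[1.327×10^11 × (2/8.25792×10^8 − 1/5.02656×10^8)] = 7.576 km/s.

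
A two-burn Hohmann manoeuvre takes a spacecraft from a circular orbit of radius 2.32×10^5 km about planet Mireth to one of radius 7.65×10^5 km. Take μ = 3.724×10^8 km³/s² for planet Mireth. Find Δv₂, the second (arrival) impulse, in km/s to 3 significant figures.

Semi-major axis of the transfer orbit: a_t = (2.320×10^5 + 7.650×10^5)/2 = 4.985×10^5 km.
On the circular orbit at r = 7.650×10^5 km, v_c = √(μ/r) = 22.0635 km/s.
Transfer-orbit speed at the same r (vis-viva, a = a_t): v_t = √[μ(2/r − 1/a_t)] = 15.0517 km/s.
Δv₂ = |v_t − v_c| = |15.0517 − 22.0635| = 7.012 km/s.

Δv₂ = 7.01 km/s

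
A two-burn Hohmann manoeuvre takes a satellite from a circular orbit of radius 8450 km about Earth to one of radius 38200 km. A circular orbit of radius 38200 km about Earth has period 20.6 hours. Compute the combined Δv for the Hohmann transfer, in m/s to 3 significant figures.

From Kepler's third law T² = 4π²r³/μ at r = 38200 km, T = 20.6 hours = 20.6 × 3600 s = 74160 s: μ = 4π²r³/T² = 4.00139×10^5 km³/s².
The Hohmann ellipse has a_t = (r₁ + r₂)/2 = 23325 km.
At r₁ the circular-orbit speed is v₁ = √(μ/r₁) = 6.881 km/s.
Transfer-orbit speed at r₁ (vis-viva equation): v_p = √[μ(2/r₁ − 1/a_t)] = 8.806 km/s.
First burn Δv₁ = |v_p − v₁| = 1.925 km/s.
At r₂, v₂ = √(μ/r₂) = 3.236 km/s.
Transfer-orbit speed at r₂: v_a = √[μ(2/r₂ − 1/a_t)] = 1.948 km/s.
Second burn Δv₂ = |v₂ − v_a| = 1.288 km/s.
Δv = Δv₁ + Δv₂ = 1.925 + 1.288 = 3.213 km/s.

Δv = 3210 m/s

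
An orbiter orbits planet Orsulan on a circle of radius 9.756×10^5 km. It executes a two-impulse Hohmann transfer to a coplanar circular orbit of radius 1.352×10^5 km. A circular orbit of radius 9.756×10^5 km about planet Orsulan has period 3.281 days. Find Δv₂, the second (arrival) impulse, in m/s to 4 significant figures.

From Kepler's third law T² = 4π²r³/μ at r = 9.756×10^5 km, T = 3.281 days = 3.281 × 86400 s = 2.834784×10^5 s: μ = 4π²r³/T² = 4.56179×10^8 km³/s².
The Hohmann ellipse has a_t = (r₁ + r₂)/2 = 5.554×10^5 km.
On the circular orbit at r = 1.352×10^5 km, v_c = √(μ/r) = 58.09 km/s.
Vis-viva on the transfer ellipse at r = 1.352×10^5 km gives v_t = √[μ(2/r − 1/a_t)] = 76.99 km/s.
Δv₂ = |v_t − v_c| = |76.99 − 58.09| = 18.90 km/s.

Δv₂ = 18900 m/s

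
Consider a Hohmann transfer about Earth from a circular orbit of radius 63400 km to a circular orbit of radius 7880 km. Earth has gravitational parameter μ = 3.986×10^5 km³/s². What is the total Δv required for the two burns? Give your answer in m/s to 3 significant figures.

Δv = 3700 m/s

The Hohmann ellipse has a_t = (r₁ + r₂)/2 = 35640 km.
Circular speed at r₁: v₁ = √(μ/r₁) = √(3.986×10^5/63400) = 2.507 km/s.
On the transfer ellipse at r₁, vis-viva equation gives v_a = √[μ(2/r₁ − 1/a_t)] = 1.179 km/s.
First burn Δv₁ = |v_a − v₁| = 1.328 km/s.
At r₂, v₂ = √(μ/r₂) = 7.112 km/s.
Transfer-orbit speed at r₂: v_p = √[μ(2/r₂ − 1/a_t)] = 9.486 km/s.
Second burn Δv₂ = |v₂ − v_p| = 2.374 km/s.
Δv = Δv₁ + Δv₂ = 1.328 + 2.374 = 3.702 km/s.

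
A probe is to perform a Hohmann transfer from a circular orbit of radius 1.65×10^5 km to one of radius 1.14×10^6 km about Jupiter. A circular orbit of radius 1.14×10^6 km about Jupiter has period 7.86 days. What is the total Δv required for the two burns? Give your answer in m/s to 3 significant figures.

Δv = 14200 m/s

From Kepler's third law T² = 4π²r³/μ at r = 1.14×10^6 km, T = 7.86 days = 7.86 × 86400 s = 6.79104×10^5 s: μ = 4π²r³/T² = 1.26824×10^8 km³/s².
Transfer-ellipse semi-major axis a_t = (r₁ + r₂)/2 = (1.650×10^5 + 1.140×10^6)/2 = 6.525×10^5 km.
At r₁ the circular-orbit speed is v₁ = √(μ/r₁) = 27.7242 km/s.
Transfer-orbit speed at r₁ (vis-viva equation): v_p = √[μ(2/r₁ − 1/a_t)] = 36.6455 km/s.
First burn Δv₁ = |v_p − v₁| = 8.9213 km/s.
At r₂, v₂ = √(μ/r₂) = 10.5475 km/s.
Transfer-orbit speed at r₂: v_a = √[μ(2/r₂ − 1/a_t)] = 5.30396 km/s.
Second burn Δv₂ = |v₂ − v_a| = 5.2435 km/s.
Δv = Δv₁ + Δv₂ = 8.9213 + 5.2435 = 14.16 km/s.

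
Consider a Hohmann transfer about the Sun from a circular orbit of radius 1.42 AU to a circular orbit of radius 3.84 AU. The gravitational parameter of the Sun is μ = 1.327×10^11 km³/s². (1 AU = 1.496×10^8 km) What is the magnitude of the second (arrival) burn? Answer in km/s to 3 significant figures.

In km: r₁ = 1.42 × 1.496×10^8 = 2.12432×10^8 km; r₂ = 3.84 × 1.496×10^8 = 5.74464×10^8 km.
The Hohmann ellipse has a_t = (r₁ + r₂)/2 = 3.93448×10^8 km.
Circular speed at r = 5.74464×10^8 km: v_c = √(μ/r) = 15.199 km/s.
Vis-viva on the transfer ellipse at r = 5.74464×10^8 km gives v_t = √[μ(2/r − 1/a_t)] = 11.168 km/s.
Δv₂ = |v_t − v_c| = |11.168 − 15.199| = 4.031 km/s.

Δv₂ = 4.03 km/s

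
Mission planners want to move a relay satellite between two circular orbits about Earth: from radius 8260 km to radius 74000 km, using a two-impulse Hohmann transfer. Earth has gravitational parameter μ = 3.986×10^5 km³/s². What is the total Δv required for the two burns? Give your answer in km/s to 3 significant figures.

Δv = 3.65 km/s

Semi-major axis of the transfer orbit: a_t = (8260 + 74000)/2 = 41130 km.
At r₁ the circular-orbit speed is v₁ = √(μ/r₁) = 6.947 km/s.
On the transfer ellipse at r₁, vis-viva equation gives v_p = √[μ(2/r₁ − 1/a_t)] = 9.318 km/s.
First burn Δv₁ = |v_p − v₁| = 2.371 km/s.
At r₂, v₂ = √(μ/r₂) = 2.321 km/s.
Transfer-orbit speed at r₂: v_a = √[μ(2/r₂ − 1/a_t)] = 1.040 km/s.
Second burn Δv₂ = |v₂ − v_a| = 1.281 km/s.
Δv = Δv₁ + Δv₂ = 2.371 + 1.281 = 3.652 km/s.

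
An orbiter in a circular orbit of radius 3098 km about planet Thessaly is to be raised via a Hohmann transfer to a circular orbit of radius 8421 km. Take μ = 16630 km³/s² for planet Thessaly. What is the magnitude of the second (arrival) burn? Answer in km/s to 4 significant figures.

Δv₂ = 0.3746 km/s

Semi-major axis of the transfer orbit: a_t = (3098 + 8421)/2 = 5759.5 km.
On the circular orbit at r = 8421 km, v_c = √(μ/r) = 1.4053 km/s.
Transfer-orbit speed at the same r (vis-viva, a = a_t): v_t = √[μ(2/r − 1/a_t)] = 1.0307 km/s.
Δv₂ = |v_t − v_c| = |1.0307 − 1.4053| = 0.3746 km/s.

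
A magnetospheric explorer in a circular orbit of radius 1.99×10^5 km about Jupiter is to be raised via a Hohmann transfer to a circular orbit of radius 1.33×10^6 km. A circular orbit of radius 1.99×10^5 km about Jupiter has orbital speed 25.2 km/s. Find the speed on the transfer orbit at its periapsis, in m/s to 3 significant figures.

v = 33200 m/s

From the circular-orbit relation v² = μ/r at r = 1.99×10^5 km: μ = v²r = (25.2)² × 1.99×10^5 = 1.26373×10^8 km³/s².
Transfer-ellipse semi-major axis a_t = (r₁ + r₂)/2 = (1.990×10^5 + 1.330×10^6)/2 = 7.645×10^5 km.
At periapsis, r = 1.990×10^5 km.
From the vis-viva equation, v = √[μ(2/r − 1/a_t)] = 33.24 km/s.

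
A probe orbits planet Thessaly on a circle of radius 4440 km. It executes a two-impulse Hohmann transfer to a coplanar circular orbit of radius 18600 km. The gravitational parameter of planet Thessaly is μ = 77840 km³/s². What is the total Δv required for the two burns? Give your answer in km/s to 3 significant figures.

Semi-major axis of the transfer orbit: a_t = (4440 + 18600)/2 = 11520 km.
Circular speed at r₁: v₁ = √(μ/r₁) = √(77840/4440) = 4.187 km/s.
On the transfer ellipse at r₁, vis-viva equation gives v_p = √[μ(2/r₁ − 1/a_t)] = 5.320 km/s.
First burn Δv₁ = |v_p − v₁| = 1.133 km/s.
Circular speed at r₂: v₂ = √(μ/r₂) = 2.0457 km/s.
Transfer-orbit speed at r₂: v_a = √[μ(2/r₂ − 1/a_t)] = 1.2700 km/s.
Second burn Δv₂ = |v₂ − v_a| = 0.7757 km/s.
Δv = Δv₁ + Δv₂ = 1.133 + 0.7757 = 1.909 km/s.

Δv = 1.91 km/s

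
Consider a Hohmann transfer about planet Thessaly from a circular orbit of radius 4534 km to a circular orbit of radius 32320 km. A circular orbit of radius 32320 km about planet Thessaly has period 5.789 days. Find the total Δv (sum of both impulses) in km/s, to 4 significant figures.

From Kepler's third law T² = 4π²r³/μ at r = 32320 km, T = 5.789 days = 5.789 × 86400 s = 5.001696×10^5 s: μ = 4π²r³/T² = 5327.69 km³/s².
Semi-major axis of the transfer orbit: a_t = (4534 + 32320)/2 = 18427 km.
At r₁ the circular-orbit speed is v₁ = √(μ/r₁) = 1.0840 km/s.
Transfer-orbit speed at r₁ (v² = μ(2/r − 1/a)): v_p = √[μ(2/r₁ − 1/a_t)] = 1.4356 km/s.
First burn Δv₁ = |v_p − v₁| = 0.3516 km/s.
Circular speed at r₂: v₂ = √(μ/r₂) = 0.4060 km/s.
Transfer-orbit speed at r₂: v_a = √[μ(2/r₂ − 1/a_t)] = 0.2014 km/s.
Second burn Δv₂ = |v₂ − v_a| = 0.2046 km/s.
Δv = Δv₁ + Δv₂ = 0.3516 + 0.2046 = 0.5562 km/s.

Δv = 0.5562 km/s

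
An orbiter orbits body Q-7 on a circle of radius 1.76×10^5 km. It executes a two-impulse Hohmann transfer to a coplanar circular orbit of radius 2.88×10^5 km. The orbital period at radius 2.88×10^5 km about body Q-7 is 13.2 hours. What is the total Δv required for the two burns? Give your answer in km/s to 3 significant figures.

Δv = 10.5 km/s

From Kepler's third law T² = 4π²r³/μ at r = 2.88×10^5 km, T = 13.2 hours = 13.2 × 3600 s = 47520 s: μ = 4π²r³/T² = 4.17623×10^8 km³/s².
Semi-major axis of the transfer orbit: a_t = (1.760×10^5 + 2.880×10^5)/2 = 2.320×10^5 km.
Circular speed at r₁: v₁ = √(μ/r₁) = √(4.17623×10^8/1.760×10^5) = 48.7120 km/s.
On the transfer ellipse at r₁, v² = μ(2/r − 1/a) gives v_p = √[μ(2/r₁ − 1/a_t)] = 54.2735 km/s.
First burn Δv₁ = |v_p − v₁| = 5.5615 km/s.
Circular speed at r₂: v₂ = √(μ/r₂) = 38.079911 km/s.
Transfer-orbit speed at r₂: v_a = √[μ(2/r₂ − 1/a_t)] = 33.167158 km/s.
Second burn Δv₂ = |v₂ − v_a| = 4.9128 km/s.
Total Δv = Δv₁ + Δv₂ = 10.47 km/s.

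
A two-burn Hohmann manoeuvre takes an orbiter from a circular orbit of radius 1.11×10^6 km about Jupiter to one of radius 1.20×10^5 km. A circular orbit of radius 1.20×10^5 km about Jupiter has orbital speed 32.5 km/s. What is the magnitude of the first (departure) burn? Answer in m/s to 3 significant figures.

From the circular-orbit relation v² = μ/r at r = 1.20×10^5 km: μ = v²r = (32.5)² × 1.20×10^5 = 1.26750×10^8 km³/s².
Transfer-ellipse semi-major axis a_t = (r₁ + r₂)/2 = (1.110×10^6 + 1.200×10^5)/2 = 6.150×10^5 km.
Circular speed at r = 1.110×10^6 km: v_c = √(μ/r) = 10.686 km/s.
Transfer-orbit speed at the same r (vis-viva, a = a_t): v_t = √[μ(2/r − 1/a_t)] = 4.7203 km/s.
Δv₁ = |v_t − v_c| = |4.7203 − 10.686| = 5.966 km/s.

Δv₁ = 5970 m/s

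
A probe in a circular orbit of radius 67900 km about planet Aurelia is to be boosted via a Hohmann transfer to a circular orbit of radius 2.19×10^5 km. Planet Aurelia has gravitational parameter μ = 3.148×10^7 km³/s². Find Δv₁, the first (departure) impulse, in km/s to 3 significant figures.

Δv₁ = 5.07 km/s

Transfer-ellipse semi-major axis a_t = (r₁ + r₂)/2 = (67900 + 2.190×10^5)/2 = 1.4345×10^5 km.
On the circular orbit at r = 67900 km, v_c = √(μ/r) = 21.53191 km/s.
Transfer-orbit speed at the same r (vis-viva, a = a_t): v_t = √[μ(2/r − 1/a_t)] = 26.60445 km/s.
Δv₁ = |v_t − v_c| = |26.60445 − 21.53191| = 5.073 km/s.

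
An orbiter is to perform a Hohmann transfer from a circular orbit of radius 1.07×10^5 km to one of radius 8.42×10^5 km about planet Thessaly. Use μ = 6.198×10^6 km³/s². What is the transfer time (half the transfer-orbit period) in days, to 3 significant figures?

Semi-major axis of the transfer orbit: a_t = (1.070×10^5 + 8.420×10^5)/2 = 4.745×10^5 km.
Half the transfer-orbit period gives t = π√(a_t³/μ) = 4.125×10^5 s.
Converting: 4.125×10^5 s ÷ 86400 s/day = 4.77 days.

t = 4.77 days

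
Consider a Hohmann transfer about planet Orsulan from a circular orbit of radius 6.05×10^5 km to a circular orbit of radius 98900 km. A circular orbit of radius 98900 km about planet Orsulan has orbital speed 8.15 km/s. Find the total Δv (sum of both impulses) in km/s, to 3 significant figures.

From the circular-orbit relation v² = μ/r at r = 98900 km: μ = v²r = (8.15)² × 98900 = 6.56919×10^6 km³/s².
The Hohmann ellipse has a_t = (r₁ + r₂)/2 = 3.5195×10^5 km.
Circular speed at r₁: v₁ = √(μ/r₁) = √(6.56919×10^6/6.050×10^5) = 3.2952 km/s.
On the transfer ellipse at r₁, vis-viva gives v_a = √[μ(2/r₁ − 1/a_t)] = 1.7468 km/s.
First burn Δv₁ = |v_a − v₁| = 1.5484 km/s.
Circular speed at r₂: v₂ = √(μ/r₂) = 8.15000 km/s.
Transfer-orbit speed at r₂: v_p = √[μ(2/r₂ − 1/a_t)] = 10.6855 km/s.
Second burn Δv₂ = |v₂ − v_p| = 2.5355 km/s.
Δv = Δv₁ + Δv₂ = 1.5484 + 2.5355 = 4.084 km/s.

Δv = 4.08 km/s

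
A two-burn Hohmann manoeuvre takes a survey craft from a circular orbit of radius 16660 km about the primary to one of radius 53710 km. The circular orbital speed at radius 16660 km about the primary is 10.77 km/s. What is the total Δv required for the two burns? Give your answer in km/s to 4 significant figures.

From the circular-orbit relation v² = μ/r at r = 16660 km: μ = v²r = (10.77)² × 16660 = 1.93244×10^6 km³/s².
The Hohmann ellipse has a_t = (r₁ + r₂)/2 = 35185 km.
At r₁ the circular-orbit speed is v₁ = √(μ/r₁) = 10.7700 km/s.
On the transfer ellipse at r₁, vis-viva equation gives v_p = √[μ(2/r₁ − 1/a_t)] = 13.3065 km/s.
First burn Δv₁ = |v_p − v₁| = 2.5365 km/s.
Circular speed at r₂: v₂ = √(μ/r₂) = 5.9983 km/s.
Transfer-orbit speed at r₂: v_a = √[μ(2/r₂ − 1/a_t)] = 4.1275 km/s.
Second burn Δv₂ = |v₂ − v_a| = 1.8708 km/s.
Δv = Δv₁ + Δv₂ = 2.5365 + 1.8708 = 4.407 km/s.

Δv = 4.407 km/s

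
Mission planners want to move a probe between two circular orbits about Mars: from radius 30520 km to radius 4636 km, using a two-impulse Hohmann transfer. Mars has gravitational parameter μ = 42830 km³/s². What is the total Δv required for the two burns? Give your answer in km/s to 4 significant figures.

Δv = 1.542 km/s

The Hohmann ellipse has a_t = (r₁ + r₂)/2 = 17578 km.
Circular speed at r₁: v₁ = √(μ/r₁) = √(42830/30520) = 1.18463 km/s.
Transfer-orbit speed at r₁ (v² = μ(2/r − 1/a)): v_a = √[μ(2/r₁ − 1/a_t)] = 0.608371 km/s.
First burn Δv₁ = |v_a − v₁| = 0.5763 km/s.
Circular speed at r₂: v₂ = √(μ/r₂) = 3.0395 km/s.
Transfer-orbit speed at r₂: v_p = √[μ(2/r₂ − 1/a_t)] = 4.0051 km/s.
Second burn Δv₂ = |v₂ − v_p| = 0.9656 km/s.
Δv = Δv₁ + Δv₂ = 0.5763 + 0.9656 = 1.542 km/s.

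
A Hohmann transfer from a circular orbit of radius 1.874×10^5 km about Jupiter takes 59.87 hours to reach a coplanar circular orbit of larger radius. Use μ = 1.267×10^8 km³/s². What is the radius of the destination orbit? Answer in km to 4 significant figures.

Transfer time t = 59.87 hours = 2.15532×10^5 s, and t = π√(a_t³/μ).
So a_t = (μ t²/π²)^(1/3) = (1.267×10^8 × (2.15532×10^5)² / π²)^(1/3) = 8.4172×10^5 km.
Since a_t = (r₁ + r₂)/2, r₂ = 2a_t − r₁ = 2×8.4172×10^5 − 1.874×10^5 = 1.49604×10^6 km.

r₂ = 1.496×10^6 km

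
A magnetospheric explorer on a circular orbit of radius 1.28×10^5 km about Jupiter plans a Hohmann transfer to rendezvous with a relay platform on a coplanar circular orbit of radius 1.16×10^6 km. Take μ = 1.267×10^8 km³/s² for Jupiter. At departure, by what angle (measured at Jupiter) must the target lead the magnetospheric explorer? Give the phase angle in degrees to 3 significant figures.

φ = 106°

The Hohmann ellipse has a_t = (r₁ + r₂)/2 = 6.440×10^5 km.
Transfer time t = π√(a_t³/μ) = 1.4424×10^5 s.
The target's mean motion on its circular orbit is ω₂ = √(μ/r₂³) = 9.0095×10^-6 rad/s.
Angle swept by the target during transfer: ω₂·t = 1.2995 rad = 74.46°.
The magnetospheric explorer traverses 180° on the transfer ellipse, so the target must lead by 180° − 74.46° = 106°.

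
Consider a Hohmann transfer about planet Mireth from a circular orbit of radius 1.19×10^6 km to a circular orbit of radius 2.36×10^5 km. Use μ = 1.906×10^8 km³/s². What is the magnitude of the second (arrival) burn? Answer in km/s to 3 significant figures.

Transfer-ellipse semi-major axis a_t = (r₁ + r₂)/2 = (1.190×10^6 + 2.360×10^5)/2 = 7.130×10^5 km.
On the circular orbit at r = 2.360×10^5 km, v_c = √(μ/r) = 28.419 km/s.
Transfer-orbit speed at the same r (vis-viva, a = a_t): v_t = √[μ(2/r − 1/a_t)] = 36.714 km/s.
Δv₂ = |v_t − v_c| = |36.714 − 28.419| = 8.295 km/s.

Δv₂ = 8.30 km/s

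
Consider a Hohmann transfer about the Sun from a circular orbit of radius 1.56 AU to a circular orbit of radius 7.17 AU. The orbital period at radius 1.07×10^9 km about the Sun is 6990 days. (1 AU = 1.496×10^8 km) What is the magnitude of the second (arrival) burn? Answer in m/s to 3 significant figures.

From Kepler's third law T² = 4π²r³/μ at r = 1.07×10^9 km, T = 6990 days = 6990 × 86400 s = 6.03936×10^8 s: μ = 4π²r³/T² = 1.32596×10^11 km³/s².
In km: r₁ = 1.56 × 1.496×10^8 = 2.33376×10^8 km; r₂ = 7.17 × 1.496×10^8 = 1.072632×10^9 km.
The Hohmann ellipse has a_t = (r₁ + r₂)/2 = 6.53004×10^8 km.
On the circular orbit at r = 1.072632×10^9 km, v_c = √(μ/r) = 11.1183 km/s.
Vis-viva on the transfer ellipse at r = 1.072632×10^9 km gives v_t = √[μ(2/r − 1/a_t)] = 6.64675 km/s.
Δv₂ = |v_t − v_c| = |6.64675 − 11.1183| = 4.472 km/s.

Δv₂ = 4470 m/s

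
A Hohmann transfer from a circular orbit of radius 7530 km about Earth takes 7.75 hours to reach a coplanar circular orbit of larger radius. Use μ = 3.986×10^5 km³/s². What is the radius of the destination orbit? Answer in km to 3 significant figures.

r₂ = 55600 km

Transfer time t = 7.75 hours = 27900 s, and t = π√(a_t³/μ).
So a_t = (μ t²/π²)^(1/3) = (3.986×10^5 × (27900)² / π²)^(1/3) = 31561 km.
Since a_t = (r₁ + r₂)/2, r₂ = 2a_t − r₁ = 2×31561 − 7530 = 55592 km.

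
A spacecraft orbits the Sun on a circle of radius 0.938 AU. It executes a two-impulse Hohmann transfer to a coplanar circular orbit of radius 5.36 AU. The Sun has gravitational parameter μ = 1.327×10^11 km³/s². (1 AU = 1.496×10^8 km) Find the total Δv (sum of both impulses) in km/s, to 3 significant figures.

In km: r₁ = 0.938 × 1.496×10^8 = 1.403248×10^8 km; r₂ = 5.36 × 1.496×10^8 = 8.01856×10^8 km.
Transfer-ellipse semi-major axis a_t = (r₁ + r₂)/2 = (1.403248×10^8 + 8.01856×10^8)/2 = 4.710904×10^8 km.
At r₁ the circular-orbit speed is v₁ = √(μ/r₁) = 30.7516 km/s.
On the transfer ellipse at r₁, vis-viva equation gives v_p = √[μ(2/r₁ − 1/a_t)] = 40.1203 km/s.
First burn Δv₁ = |v_p − v₁| = 9.369 km/s.
At r₂, v₂ = √(μ/r₂) = 12.864 km/s.
Transfer-orbit speed at r₂: v_a = √[μ(2/r₂ − 1/a_t)] = 7.0211 km/s.
Second burn Δv₂ = |v₂ − v_a| = 5.843 km/s.
Total Δv = Δv₁ + Δv₂ = 15.21 km/s.

Δv = 15.2 km/s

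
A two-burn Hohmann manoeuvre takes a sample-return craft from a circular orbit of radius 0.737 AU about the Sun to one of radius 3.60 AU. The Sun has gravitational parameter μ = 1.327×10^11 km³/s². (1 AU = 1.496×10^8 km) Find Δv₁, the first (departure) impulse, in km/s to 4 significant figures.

Δv₁ = 10.01 km/s

In km: r₁ = 0.737 × 1.496×10^8 = 1.102552×10^8 km; r₂ = 3.60 × 1.496×10^8 = 5.3856×10^8 km.
Semi-major axis of the transfer orbit: a_t = (1.102552×10^8 + 5.3856×10^8)/2 = 3.244076×10^8 km.
On the circular orbit at r = 1.102552×10^8 km, v_c = √(μ/r) = 34.69 km/s.
Transfer-orbit speed at the same r (vis-viva, a = a_t): v_t = √[μ(2/r − 1/a_t)] = 44.70 km/s.
Δv₁ = |v_t − v_c| = |44.70 − 34.69| = 10.01 km/s.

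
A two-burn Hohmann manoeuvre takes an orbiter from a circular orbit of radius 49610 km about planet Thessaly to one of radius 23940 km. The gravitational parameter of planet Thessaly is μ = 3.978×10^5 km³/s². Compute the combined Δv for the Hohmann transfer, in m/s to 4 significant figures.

Transfer-ellipse semi-major axis a_t = (r₁ + r₂)/2 = (49610 + 23940)/2 = 36775 km.
At r₁ the circular-orbit speed is v₁ = √(μ/r₁) = 2.832 km/s.
On the transfer ellipse at r₁, v² = μ(2/r − 1/a) gives v_a = √[μ(2/r₁ − 1/a_t)] = 2.285 km/s.
First burn Δv₁ = |v_a − v₁| = 0.5470 km/s.
Circular speed at r₂: v₂ = √(μ/r₂) = 4.0763 km/s.
Transfer-orbit speed at r₂: v_p = √[μ(2/r₂ − 1/a_t)] = 4.7345 km/s.
Second burn Δv₂ = |v₂ − v_p| = 0.6582 km/s.
Δv = Δv₁ + Δv₂ = 0.5470 + 0.6582 = 1.205 km/s.

Δv = 1205 m/s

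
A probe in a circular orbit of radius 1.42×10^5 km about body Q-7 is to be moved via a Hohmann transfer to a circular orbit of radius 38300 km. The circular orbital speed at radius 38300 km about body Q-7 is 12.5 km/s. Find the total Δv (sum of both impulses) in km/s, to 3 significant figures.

From the circular-orbit relation v² = μ/r at r = 38300 km: μ = v²r = (12.5)² × 38300 = 5.98438×10^6 km³/s².
The Hohmann ellipse has a_t = (r₁ + r₂)/2 = 90150 km.
At r₁ the circular-orbit speed is v₁ = √(μ/r₁) = 6.49180 km/s.
On the transfer ellipse at r₁, v² = μ(2/r − 1/a) gives v_a = √[μ(2/r₁ − 1/a_t)] = 4.23138 km/s.
First burn Δv₁ = |v_a − v₁| = 2.26042 km/s.
At r₂, v₂ = √(μ/r₂) = 12.50000 km/s.
Transfer-orbit speed at r₂: v_p = √[μ(2/r₂ − 1/a_t)] = 15.68814 km/s.
Second burn Δv₂ = |v₂ − v_p| = 3.18814 km/s.
Total Δv = Δv₁ + Δv₂ = 5.449 km/s.

Δv = 5.45 km/s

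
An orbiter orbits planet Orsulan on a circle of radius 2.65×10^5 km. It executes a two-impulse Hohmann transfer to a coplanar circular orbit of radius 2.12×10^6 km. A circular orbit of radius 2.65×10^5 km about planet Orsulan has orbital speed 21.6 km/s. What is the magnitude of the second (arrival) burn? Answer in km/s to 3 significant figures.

Δv₂ = 4.04 km/s

From the circular-orbit relation v² = μ/r at r = 2.65×10^5 km: μ = v²r = (21.6)² × 2.65×10^5 = 1.23638×10^8 km³/s².
Transfer-ellipse semi-major axis a_t = (r₁ + r₂)/2 = (2.650×10^5 + 2.120×10^6)/2 = 1.1925×10^6 km.
Circular speed at r = 2.120×10^6 km: v_c = √(μ/r) = 7.637 km/s.
Vis-viva on the transfer ellipse at r = 2.120×10^6 km gives v_t = √[μ(2/r − 1/a_t)] = 3.600 km/s.
Δv₂ = |v_t − v_c| = |3.600 − 7.637| = 4.037 km/s.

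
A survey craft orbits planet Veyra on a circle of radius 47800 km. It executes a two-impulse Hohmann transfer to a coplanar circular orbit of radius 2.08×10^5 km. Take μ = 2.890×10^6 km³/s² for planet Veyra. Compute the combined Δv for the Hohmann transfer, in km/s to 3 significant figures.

Δv = 3.59 km/s

Transfer-ellipse semi-major axis a_t = (r₁ + r₂)/2 = (47800 + 2.080×10^5)/2 = 1.279×10^5 km.
Circular speed at r₁: v₁ = √(μ/r₁) = √(2.890×10^6/47800) = 7.776 km/s.
On the transfer ellipse at r₁, vis-viva equation gives v_p = √[μ(2/r₁ − 1/a_t)] = 9.916 km/s.
First burn Δv₁ = |v_p − v₁| = 2.140 km/s.
At r₂, v₂ = √(μ/r₂) = 3.7275 km/s.
Transfer-orbit speed at r₂: v_a = √[μ(2/r₂ − 1/a_t)] = 2.2787 km/s.
Second burn Δv₂ = |v₂ − v_a| = 1.449 km/s.
Total Δv = Δv₁ + Δv₂ = 3.589 km/s.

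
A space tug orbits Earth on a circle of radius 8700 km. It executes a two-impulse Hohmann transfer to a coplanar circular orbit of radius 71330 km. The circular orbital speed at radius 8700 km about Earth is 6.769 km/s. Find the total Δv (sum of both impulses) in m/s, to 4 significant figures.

Δv = 3530 m/s

From the circular-orbit relation v² = μ/r at r = 8700 km: μ = v²r = (6.769)² × 8700 = 3.98628×10^5 km³/s².
Transfer-ellipse semi-major axis a_t = (r₁ + r₂)/2 = (8700 + 71330)/2 = 40015 km.
Circular speed at r₁: v₁ = √(μ/r₁) = √(3.98628×10^5/8700) = 6.7690 km/s.
On the transfer ellipse at r₁, v² = μ(2/r − 1/a) gives v_p = √[μ(2/r₁ − 1/a_t)] = 9.0375 km/s.
First burn Δv₁ = |v_p − v₁| = 2.2685 km/s.
At r₂, v₂ = √(μ/r₂) = 2.3640 km/s.
Transfer-orbit speed at r₂: v_a = √[μ(2/r₂ − 1/a_t)] = 1.1023 km/s.
Second burn Δv₂ = |v₂ − v_a| = 1.2617 km/s.
Total Δv = Δv₁ + Δv₂ = 3.530 km/s.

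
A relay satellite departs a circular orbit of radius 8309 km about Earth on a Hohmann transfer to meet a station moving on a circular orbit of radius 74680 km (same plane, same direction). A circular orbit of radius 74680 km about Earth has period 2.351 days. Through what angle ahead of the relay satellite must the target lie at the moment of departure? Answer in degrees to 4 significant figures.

From Kepler's third law T² = 4π²r³/μ at r = 74680 km, T = 2.351 days = 2.351 × 86400 s = 2.031264×10^5 s: μ = 4π²r³/T² = 3.98511×10^5 km³/s².
The Hohmann ellipse has a_t = (r₁ + r₂)/2 = 41494.5 km.
Transfer time t = π√(a_t³/μ) = 42064.5 s.
Target angular speed ω₂ = √(μ/r₂³) = 3.09324×10^-5 rad/s.
Angle swept by the target during transfer: ω₂·t = 1.30116 rad = 74.551°.
The relay satellite traverses 180° on the transfer ellipse, so the target must lead by 180° − 74.551° = 105.4°.

φ = 105.4°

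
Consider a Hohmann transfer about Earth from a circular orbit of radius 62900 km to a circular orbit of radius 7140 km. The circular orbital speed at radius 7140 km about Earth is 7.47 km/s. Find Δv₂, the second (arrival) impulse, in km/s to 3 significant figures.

From the circular-orbit relation v² = μ/r at r = 7140 km: μ = v²r = (7.47)² × 7140 = 3.98418×10^5 km³/s².
Transfer-ellipse semi-major axis a_t = (r₁ + r₂)/2 = (62900 + 7140)/2 = 35020 km.
On the circular orbit at r = 7140 km, v_c = √(μ/r) = 7.4700 km/s.
Vis-viva on the transfer ellipse at r = 7140 km gives v_t = √[μ(2/r − 1/a_t)] = 10.011 km/s.
Δv₂ = |v_t − v_c| = |10.011 − 7.4700| = 2.541 km/s.

Δv₂ = 2.54 km/s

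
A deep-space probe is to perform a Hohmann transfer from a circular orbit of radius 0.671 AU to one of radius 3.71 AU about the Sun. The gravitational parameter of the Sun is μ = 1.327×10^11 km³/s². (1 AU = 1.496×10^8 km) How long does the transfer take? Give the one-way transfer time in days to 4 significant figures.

In km: r₁ = 0.671 × 1.496×10^8 = 1.003816×10^8 km; r₂ = 3.71 × 1.496×10^8 = 5.55016×10^8 km.
Semi-major axis of the transfer orbit: a_t = (1.003816×10^8 + 5.55016×10^8)/2 = 3.276988×10^8 km.
Transfer time t = π√(a_t³/μ) = π√((3.276988×10^8)³ / 1.327×10^11) = 5.116×10^7 s.
Converting: 5.116×10^7 s ÷ 86400 s/day = 592.1 days.

t = 592.1 days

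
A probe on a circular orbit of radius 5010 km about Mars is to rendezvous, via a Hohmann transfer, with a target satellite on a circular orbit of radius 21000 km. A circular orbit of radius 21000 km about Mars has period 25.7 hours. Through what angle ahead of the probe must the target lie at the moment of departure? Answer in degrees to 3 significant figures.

From Kepler's third law T² = 4π²r³/μ at r = 21000 km, T = 25.7 hours = 25.7 × 3600 s = 92520 s: μ = 4π²r³/T² = 42711.7 km³/s².
Transfer-ellipse semi-major axis a_t = (r₁ + r₂)/2 = (5010 + 21000)/2 = 13005 km.
Transfer time t = π√(a_t³/μ) = 22540 s.
Target angular speed ω₂ = √(μ/r₂³) = 6.791×10^-5 rad/s.
Angle swept by the target during transfer: ω₂·t = 1.531 rad = 87.72°.
The probe traverses 180° on the transfer ellipse, so the target must lead by 180° − 87.72° = 92.3°.

φ = 92.3°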